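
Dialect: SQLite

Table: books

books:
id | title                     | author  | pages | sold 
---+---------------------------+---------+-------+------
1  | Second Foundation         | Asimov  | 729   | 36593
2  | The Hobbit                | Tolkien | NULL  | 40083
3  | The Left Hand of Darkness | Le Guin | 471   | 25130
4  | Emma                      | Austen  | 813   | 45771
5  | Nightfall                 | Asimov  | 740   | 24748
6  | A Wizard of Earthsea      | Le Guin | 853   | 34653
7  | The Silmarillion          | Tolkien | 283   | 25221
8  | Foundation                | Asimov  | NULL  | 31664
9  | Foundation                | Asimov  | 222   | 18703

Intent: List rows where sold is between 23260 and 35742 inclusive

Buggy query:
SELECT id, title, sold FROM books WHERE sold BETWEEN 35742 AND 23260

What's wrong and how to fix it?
Bug: BETWEEN expects the lower bound first; with 35742 AND 23260 the range is empty

Fix: Swap the bounds so the smaller value comes first

Corrected query:
SELECT id, title, sold FROM books WHERE sold BETWEEN 23260 AND 35742

Result:
id | title                     | sold 
---+---------------------------+------
3  | The Left Hand of Darkness | 25130
5  | Nightfall                 | 24748
6  | A Wizard of Earthsea      | 34653
7  | The Silmarillion          | 25221
8  | Foundation                | 31664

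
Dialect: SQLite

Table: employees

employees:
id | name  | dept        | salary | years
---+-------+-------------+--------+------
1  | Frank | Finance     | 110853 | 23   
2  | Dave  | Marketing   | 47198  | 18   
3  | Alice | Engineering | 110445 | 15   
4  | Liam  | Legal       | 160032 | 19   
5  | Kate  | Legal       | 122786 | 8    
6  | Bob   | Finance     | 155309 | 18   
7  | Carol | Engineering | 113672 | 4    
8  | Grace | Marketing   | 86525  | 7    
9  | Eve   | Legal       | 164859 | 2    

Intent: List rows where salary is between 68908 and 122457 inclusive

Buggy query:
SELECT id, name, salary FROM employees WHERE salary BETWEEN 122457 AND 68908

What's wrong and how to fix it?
Bug: The bounds are reversed; BETWEEN a AND b requires a <= b to match anything

Fix: Swap the bounds so the smaller value comes first

Corrected query:
SELECT id, name, salary FROM employees WHERE salary BETWEEN 68908 AND 122457

Result:
id | name  | salary
---+-------+-------
1  | Frank | 110853
3  | Alice | 110445
7  | Carol | 113672
8  | Grace | 86525 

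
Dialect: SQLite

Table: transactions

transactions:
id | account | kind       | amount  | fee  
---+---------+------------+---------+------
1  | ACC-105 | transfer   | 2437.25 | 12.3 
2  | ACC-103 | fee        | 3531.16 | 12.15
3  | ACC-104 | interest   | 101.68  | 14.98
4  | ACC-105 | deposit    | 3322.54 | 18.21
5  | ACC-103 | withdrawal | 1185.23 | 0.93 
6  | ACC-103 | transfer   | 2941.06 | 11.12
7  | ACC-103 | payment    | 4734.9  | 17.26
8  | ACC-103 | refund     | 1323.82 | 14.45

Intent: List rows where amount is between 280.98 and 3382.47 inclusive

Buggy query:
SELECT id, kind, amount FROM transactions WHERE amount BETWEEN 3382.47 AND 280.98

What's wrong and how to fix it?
Bug: The bounds are reversed; BETWEEN a AND b requires a <= b to match anything

Fix: Swap the bounds so the smaller value comes first

Corrected query:
SELECT id, kind, amount FROM transactions WHERE amount BETWEEN 280.98 AND 3382.47

Result:
id | kind       | amount 
---+------------+--------
1  | transfer   | 2437.25
4  | deposit    | 3322.54
5  | withdrawal | 1185.23
6  | transfer   | 2941.06
8  | refund     | 1323.82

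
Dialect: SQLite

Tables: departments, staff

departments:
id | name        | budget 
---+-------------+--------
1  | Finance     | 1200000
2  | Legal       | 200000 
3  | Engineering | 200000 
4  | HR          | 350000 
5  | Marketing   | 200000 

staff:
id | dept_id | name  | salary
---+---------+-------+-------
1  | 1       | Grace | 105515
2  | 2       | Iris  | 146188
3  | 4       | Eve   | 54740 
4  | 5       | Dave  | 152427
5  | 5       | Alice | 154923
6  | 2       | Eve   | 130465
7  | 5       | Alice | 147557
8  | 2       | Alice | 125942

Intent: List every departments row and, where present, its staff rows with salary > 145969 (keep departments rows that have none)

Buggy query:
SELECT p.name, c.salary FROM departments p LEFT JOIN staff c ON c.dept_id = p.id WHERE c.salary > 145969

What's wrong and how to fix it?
Bug: Filtering c.salary in WHERE discards the NULL rows produced by LEFT JOIN, turning it into an inner join

Fix: Move the right-table condition into the ON clause so unmatched parents are kept

Corrected query:
SELECT p.name, c.salary FROM departments p LEFT JOIN staff c ON c.dept_id = p.id AND c.salary > 145969

Result:
name        | salary
------------+-------
Finance     | NULL  
Legal       | 146188
Engineering | NULL  
HR          | NULL  
Marketing   | 147557
Marketing   | 152427
Marketing   | 154923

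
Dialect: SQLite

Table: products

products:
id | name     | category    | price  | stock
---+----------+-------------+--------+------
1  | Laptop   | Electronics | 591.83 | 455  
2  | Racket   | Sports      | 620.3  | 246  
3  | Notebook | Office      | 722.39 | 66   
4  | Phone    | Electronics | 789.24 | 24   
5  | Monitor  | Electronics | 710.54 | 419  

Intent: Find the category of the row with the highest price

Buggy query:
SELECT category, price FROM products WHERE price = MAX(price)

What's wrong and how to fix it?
Bug: WHERE is evaluated per row; an aggregate over the whole table isn't defined there

Fix: Wrap MAX in a scalar subquery so WHERE compares against a single value

Corrected query:
SELECT category, price FROM products WHERE price = (SELECT MAX(price) FROM products)

Result:
category    | price 
------------+-------
Electronics | 789.24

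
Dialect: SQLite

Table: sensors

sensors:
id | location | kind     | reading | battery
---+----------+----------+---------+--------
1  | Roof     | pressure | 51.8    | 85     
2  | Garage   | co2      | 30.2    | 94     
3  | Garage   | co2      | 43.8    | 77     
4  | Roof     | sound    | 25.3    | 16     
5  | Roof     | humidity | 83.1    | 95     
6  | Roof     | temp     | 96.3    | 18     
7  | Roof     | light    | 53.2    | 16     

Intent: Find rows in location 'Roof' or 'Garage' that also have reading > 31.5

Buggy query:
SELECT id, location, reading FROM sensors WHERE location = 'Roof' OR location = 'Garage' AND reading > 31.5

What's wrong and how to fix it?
Bug: AND binds tighter than OR, so this parses as location = 'Roof' OR (location = 'Garage' AND reading > 31.5)

Fix: Add parentheses around the OR so the AND applies to both alternatives

Corrected query:
SELECT id, location, reading FROM sensors WHERE (location = 'Roof' OR location = 'Garage') AND reading > 31.5

Result:
id | location | reading
---+----------+--------
1  | Roof     | 51.8   
3  | Garage   | 43.8   
5  | Roof     | 83.1   
6  | Roof     | 96.3   
7  | Roof     | 53.2   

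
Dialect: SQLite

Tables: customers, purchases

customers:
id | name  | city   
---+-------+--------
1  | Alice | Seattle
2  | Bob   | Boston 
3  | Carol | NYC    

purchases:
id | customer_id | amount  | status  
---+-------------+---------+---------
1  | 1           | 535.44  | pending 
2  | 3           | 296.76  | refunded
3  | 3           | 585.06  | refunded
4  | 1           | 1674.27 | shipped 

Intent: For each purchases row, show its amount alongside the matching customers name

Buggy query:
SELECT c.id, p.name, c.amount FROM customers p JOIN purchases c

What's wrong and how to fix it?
Bug: Missing join condition: each purchases row is matched to all customers rows instead of just its own

Fix: Specify the join condition linking the foreign key to the parent id

Corrected query:
SELECT c.id, p.name, c.amount FROM customers p JOIN purchases c ON c.customer_id = p.id

Result:
id | name  | amount 
---+-------+--------
1  | Alice | 535.44 
2  | Carol | 296.76 
3  | Carol | 585.06 
4  | Alice | 1674.27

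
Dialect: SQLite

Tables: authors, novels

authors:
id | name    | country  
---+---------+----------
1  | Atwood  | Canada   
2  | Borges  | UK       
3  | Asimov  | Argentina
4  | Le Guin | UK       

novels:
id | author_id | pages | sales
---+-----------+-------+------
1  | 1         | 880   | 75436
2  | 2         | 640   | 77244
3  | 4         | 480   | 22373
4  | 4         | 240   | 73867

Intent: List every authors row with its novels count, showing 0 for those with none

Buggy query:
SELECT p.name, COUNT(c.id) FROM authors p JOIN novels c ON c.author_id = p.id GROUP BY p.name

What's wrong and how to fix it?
Bug: INNER JOIN drops authors rows that have no matching novels rows

Fix: Switch to LEFT JOIN to retain unmatched parent rows

Corrected query:
SELECT p.name, COUNT(c.id) FROM authors p LEFT JOIN novels c ON c.author_id = p.id GROUP BY p.name

Result:
name    | COUNT(c.id)
--------+------------
Asimov  | 0          
Atwood  | 1          
Borges  | 1          
Le Guin | 2          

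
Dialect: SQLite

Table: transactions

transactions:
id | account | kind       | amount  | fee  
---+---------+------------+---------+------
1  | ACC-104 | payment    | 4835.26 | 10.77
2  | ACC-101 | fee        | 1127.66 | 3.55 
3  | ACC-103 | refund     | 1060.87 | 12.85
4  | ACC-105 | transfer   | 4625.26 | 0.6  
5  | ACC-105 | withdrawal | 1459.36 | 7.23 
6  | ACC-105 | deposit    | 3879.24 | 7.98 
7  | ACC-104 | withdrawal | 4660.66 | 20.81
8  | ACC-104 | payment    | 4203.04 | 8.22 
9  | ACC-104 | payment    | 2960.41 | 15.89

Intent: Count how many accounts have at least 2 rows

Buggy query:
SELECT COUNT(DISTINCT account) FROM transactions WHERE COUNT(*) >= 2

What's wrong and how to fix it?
Bug: WHERE filters individual rows, not groups, so a group-level COUNT is invalid there

Fix: Use a subquery that GROUPs and filters with HAVING, then count its rows

Corrected query:
SELECT COUNT(*) FROM (SELECT account FROM transactions GROUP BY account HAVING COUNT(*) >= 2)

Result:
COUNT(*)
--------
2       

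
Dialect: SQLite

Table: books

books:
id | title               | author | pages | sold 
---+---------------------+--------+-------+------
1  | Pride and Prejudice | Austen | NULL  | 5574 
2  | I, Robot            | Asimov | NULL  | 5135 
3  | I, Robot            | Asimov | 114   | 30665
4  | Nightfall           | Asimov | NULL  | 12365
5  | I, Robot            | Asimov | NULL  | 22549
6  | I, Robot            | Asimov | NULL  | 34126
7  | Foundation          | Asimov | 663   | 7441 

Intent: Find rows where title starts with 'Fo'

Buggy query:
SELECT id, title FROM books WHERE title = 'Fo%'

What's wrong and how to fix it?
Bug: Wildcards only work with LIKE; '=' treats '%' as a literal character

Fix: Use LIKE for wildcard pattern matching

Corrected query:
SELECT id, title FROM books WHERE title LIKE 'Fo%'

Result:
id | title     
---+-----------
7  | Foundation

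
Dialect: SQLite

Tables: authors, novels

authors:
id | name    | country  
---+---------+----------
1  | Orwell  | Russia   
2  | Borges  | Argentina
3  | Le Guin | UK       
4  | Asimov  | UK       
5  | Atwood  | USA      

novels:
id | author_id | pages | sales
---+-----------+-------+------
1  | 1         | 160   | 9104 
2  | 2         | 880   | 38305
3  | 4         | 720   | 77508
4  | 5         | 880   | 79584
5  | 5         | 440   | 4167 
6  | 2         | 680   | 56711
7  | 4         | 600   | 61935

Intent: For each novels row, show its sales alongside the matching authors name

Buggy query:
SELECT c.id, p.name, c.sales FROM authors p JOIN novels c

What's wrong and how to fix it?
Bug: JOIN with no ON clause produces a cartesian product; every novels row pairs with every authors row

Fix: Specify the join condition linking the foreign key to the parent id

Corrected query:
SELECT c.id, p.name, c.sales FROM authors p JOIN novels c ON c.author_id = p.id

Result:
id | name   | sales
---+--------+------
1  | Orwell | 9104 
2  | Borges | 38305
3  | Asimov | 77508
4  | Atwood | 79584
5  | Atwood | 4167 
6  | Borges | 56711
7  | Asimov | 61935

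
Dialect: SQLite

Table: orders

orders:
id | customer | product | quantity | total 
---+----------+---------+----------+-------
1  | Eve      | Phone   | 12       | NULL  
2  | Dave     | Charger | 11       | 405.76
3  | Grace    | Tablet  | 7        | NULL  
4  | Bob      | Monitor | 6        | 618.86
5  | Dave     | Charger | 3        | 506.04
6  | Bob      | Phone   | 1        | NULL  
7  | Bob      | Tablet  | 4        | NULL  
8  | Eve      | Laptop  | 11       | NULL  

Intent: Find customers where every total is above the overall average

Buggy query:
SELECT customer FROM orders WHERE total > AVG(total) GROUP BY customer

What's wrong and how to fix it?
Bug: AVG() is an aggregate; it can't sit directly in WHERE

Fix: Use a subquery for AVG and a HAVING MIN(...) filter so the condition holds for every row in the group

Corrected query:
SELECT customer FROM orders GROUP BY customer HAVING MIN(total) > (SELECT AVG(total) FROM orders)

Result:
customer
--------
Bob     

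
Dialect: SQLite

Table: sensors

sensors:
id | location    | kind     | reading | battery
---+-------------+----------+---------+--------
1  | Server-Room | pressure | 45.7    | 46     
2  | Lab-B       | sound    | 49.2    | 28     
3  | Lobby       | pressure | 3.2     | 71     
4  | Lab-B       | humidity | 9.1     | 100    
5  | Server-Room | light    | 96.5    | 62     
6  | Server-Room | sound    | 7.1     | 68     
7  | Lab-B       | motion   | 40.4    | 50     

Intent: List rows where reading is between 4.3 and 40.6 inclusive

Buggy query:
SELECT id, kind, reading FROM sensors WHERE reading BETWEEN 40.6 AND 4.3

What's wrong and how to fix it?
Bug: BETWEEN expects the lower bound first; with 40.6 AND 4.3 the range is empty

Fix: Swap the bounds so the smaller value comes first

Corrected query:
SELECT id, kind, reading FROM sensors WHERE reading BETWEEN 4.3 AND 40.6

Result:
id | kind     | reading
---+----------+--------
4  | humidity | 9.1    
6  | sound    | 7.1    
7  | motion   | 40.4   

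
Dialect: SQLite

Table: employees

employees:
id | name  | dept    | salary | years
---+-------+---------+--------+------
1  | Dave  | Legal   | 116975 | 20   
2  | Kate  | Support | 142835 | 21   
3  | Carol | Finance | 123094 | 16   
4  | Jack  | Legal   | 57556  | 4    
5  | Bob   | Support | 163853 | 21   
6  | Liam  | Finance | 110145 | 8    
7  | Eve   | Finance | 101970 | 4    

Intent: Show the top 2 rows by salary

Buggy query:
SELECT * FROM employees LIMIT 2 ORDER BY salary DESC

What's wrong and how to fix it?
Bug: ORDER BY cannot follow LIMIT; LIMIT is the final clause

Fix: Sort with ORDER BY, then apply LIMIT

Corrected query:
SELECT * FROM employees ORDER BY salary DESC LIMIT 2

Result:
id | name | dept    | salary | years
---+------+---------+--------+------
5  | Bob  | Support | 163853 | 21   
2  | Kate | Support | 142835 | 21   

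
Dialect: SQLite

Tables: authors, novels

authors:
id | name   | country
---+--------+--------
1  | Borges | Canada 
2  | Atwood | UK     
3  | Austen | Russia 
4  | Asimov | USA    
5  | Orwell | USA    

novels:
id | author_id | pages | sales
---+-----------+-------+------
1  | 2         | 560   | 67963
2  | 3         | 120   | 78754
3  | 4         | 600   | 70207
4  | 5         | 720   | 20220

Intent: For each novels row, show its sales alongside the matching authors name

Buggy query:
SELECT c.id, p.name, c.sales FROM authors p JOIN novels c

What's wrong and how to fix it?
Bug: Missing join condition: each novels row is matched to all authors rows instead of just its own

Fix: Specify the join condition linking the foreign key to the parent id

Corrected query:
SELECT c.id, p.name, c.sales FROM authors p JOIN novels c ON c.author_id = p.id

Result:
id | name   | sales
---+--------+------
1  | Atwood | 67963
2  | Austen | 78754
3  | Asimov | 70207
4  | Orwell | 20220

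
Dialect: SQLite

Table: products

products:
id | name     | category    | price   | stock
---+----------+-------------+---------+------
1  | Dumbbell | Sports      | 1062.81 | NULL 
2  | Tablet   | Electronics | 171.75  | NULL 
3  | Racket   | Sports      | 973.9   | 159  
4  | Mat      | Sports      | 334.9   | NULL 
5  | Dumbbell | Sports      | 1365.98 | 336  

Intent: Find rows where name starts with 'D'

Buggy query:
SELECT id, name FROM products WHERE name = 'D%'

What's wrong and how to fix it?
Bug: Wildcards only work with LIKE; '=' treats '%' as a literal character

Fix: Replace '=' with LIKE so 'D%' is treated as a pattern

Corrected query:
SELECT id, name FROM products WHERE name LIKE 'D%'

Result:
id | name    
---+---------
1  | Dumbbell
5  | Dumbbell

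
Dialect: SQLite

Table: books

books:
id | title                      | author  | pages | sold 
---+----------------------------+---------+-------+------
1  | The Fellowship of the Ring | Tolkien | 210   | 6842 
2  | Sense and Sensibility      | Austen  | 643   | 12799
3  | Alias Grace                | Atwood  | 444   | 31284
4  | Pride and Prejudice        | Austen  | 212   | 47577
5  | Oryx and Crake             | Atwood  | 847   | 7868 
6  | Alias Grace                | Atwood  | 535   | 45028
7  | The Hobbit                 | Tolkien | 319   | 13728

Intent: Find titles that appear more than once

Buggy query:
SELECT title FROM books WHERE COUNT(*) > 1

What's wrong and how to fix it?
Bug: WHERE can't reference COUNT(*); aggregates are computed after WHERE

Fix: Group first, then use HAVING for the count condition

Corrected query:
SELECT title FROM books GROUP BY title HAVING COUNT(*) > 1

Result:
title      
-----------
Alias Grace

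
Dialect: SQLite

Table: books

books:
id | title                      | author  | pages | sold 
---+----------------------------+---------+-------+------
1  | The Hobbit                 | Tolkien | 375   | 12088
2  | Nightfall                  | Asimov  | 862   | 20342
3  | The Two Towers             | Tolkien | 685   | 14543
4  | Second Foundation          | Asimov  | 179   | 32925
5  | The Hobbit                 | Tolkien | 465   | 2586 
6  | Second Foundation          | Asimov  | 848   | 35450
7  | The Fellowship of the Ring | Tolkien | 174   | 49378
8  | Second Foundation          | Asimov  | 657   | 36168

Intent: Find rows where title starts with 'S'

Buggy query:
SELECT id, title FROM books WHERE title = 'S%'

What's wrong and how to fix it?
Bug: Wildcards only work with LIKE; '=' treats '%' as a literal character

Fix: Replace '=' with LIKE so 'S%' is treated as a pattern

Corrected query:
SELECT id, title FROM books WHERE title LIKE 'S%'

Result:
id | title            
---+------------------
4  | Second Foundation
6  | Second Foundation
8  | Second Foundation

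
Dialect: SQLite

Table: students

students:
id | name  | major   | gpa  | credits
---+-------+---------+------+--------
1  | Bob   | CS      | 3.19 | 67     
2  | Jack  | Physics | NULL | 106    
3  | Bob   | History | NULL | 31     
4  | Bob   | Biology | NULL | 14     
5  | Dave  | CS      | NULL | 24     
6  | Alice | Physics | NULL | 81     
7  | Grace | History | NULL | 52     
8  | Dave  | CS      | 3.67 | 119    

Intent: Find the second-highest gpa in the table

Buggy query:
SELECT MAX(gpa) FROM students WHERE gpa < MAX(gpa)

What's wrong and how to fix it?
Bug: The inner MAX is an aggregate inside WHERE, which is not allowed

Fix: Put the inner MAX in a scalar subquery

Corrected query:
SELECT MAX(gpa) FROM students WHERE gpa < (SELECT MAX(gpa) FROM students)

Result:
MAX(gpa)
--------
3.19    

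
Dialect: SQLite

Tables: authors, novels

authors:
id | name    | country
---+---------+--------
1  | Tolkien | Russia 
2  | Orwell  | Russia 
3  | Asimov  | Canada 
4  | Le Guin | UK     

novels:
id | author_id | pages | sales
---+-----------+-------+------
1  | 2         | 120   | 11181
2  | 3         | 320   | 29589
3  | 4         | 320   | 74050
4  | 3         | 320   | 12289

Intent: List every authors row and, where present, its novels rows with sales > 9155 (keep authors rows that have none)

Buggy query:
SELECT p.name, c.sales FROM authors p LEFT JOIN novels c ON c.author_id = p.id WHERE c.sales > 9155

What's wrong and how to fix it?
Bug: Filtering c.sales in WHERE discards the NULL rows produced by LEFT JOIN, turning it into an inner join

Fix: Put 'c.sales > 9155' in the JOIN's ON clause instead of WHERE

Corrected query:
SELECT p.name, c.sales FROM authors p LEFT JOIN novels c ON c.author_id = p.id AND c.sales > 9155

Result:
name    | sales
--------+------
Tolkien | NULL 
Orwell  | 11181
Asimov  | 12289
Asimov  | 29589
Le Guin | 74050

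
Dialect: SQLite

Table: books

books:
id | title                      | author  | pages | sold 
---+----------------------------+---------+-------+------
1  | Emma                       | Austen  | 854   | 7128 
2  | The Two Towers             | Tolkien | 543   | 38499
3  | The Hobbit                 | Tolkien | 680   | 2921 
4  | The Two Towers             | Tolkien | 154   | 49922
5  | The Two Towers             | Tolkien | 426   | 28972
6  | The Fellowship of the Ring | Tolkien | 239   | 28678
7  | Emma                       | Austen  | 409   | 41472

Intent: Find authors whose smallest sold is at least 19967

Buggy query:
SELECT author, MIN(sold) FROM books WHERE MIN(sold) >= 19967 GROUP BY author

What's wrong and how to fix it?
Bug: MIN() in WHERE is a misuse of aggregate

Fix: Use HAVING for the per-group MIN condition

Corrected query:
SELECT author, MIN(sold) FROM books GROUP BY author HAVING MIN(sold) >= 19967

Result:
(no rows)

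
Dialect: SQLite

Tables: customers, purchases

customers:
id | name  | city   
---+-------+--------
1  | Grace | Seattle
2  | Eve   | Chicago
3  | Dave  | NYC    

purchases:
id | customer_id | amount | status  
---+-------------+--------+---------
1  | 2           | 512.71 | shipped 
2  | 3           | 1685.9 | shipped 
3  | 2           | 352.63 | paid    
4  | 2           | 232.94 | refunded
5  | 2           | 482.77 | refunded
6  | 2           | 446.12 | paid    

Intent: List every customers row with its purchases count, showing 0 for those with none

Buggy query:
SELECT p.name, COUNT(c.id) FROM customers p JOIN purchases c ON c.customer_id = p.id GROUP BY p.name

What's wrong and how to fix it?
Bug: An inner join excludes parents with zero children

Fix: Use LEFT JOIN so parents without children still appear (COUNT(c.id) gives 0)

Corrected query:
SELECT p.name, COUNT(c.id) FROM customers p LEFT JOIN purchases c ON c.customer_id = p.id GROUP BY p.name

Result:
name  | COUNT(c.id)
------+------------
Dave  | 1          
Eve   | 5          
Grace | 0          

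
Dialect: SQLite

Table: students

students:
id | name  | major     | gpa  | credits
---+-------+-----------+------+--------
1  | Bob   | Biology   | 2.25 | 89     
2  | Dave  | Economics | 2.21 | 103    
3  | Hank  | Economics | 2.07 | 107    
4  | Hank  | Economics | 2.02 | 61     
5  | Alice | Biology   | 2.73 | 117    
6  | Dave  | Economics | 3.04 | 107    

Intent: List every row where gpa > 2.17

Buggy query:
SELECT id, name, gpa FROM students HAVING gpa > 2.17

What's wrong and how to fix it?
Bug: HAVING filters the output of aggregation, but this query has no GROUP BY and no aggregate functions, so SQLite rejects it (HAVING clause on a non-aggregate query); the condition here is per row

Fix: Replace HAVING with WHERE since the condition applies to individual rows

Corrected query:
SELECT id, name, gpa FROM students WHERE gpa > 2.17

Result:
id | name  | gpa 
---+-------+-----
1  | Bob   | 2.25
2  | Dave  | 2.21
5  | Alice | 2.73
6  | Dave  | 3.04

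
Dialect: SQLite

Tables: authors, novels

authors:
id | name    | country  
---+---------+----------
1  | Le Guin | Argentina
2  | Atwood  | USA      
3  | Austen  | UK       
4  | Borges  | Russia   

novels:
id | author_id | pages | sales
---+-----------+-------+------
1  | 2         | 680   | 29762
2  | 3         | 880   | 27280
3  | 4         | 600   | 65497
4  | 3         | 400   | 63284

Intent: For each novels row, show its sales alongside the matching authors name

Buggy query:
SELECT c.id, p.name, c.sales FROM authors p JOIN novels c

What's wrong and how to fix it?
Bug: Missing join condition: each novels row is matched to all authors rows instead of just its own

Fix: Specify the join condition linking the foreign key to the parent id

Corrected query:
SELECT c.id, p.name, c.sales FROM authors p JOIN novels c ON c.author_id = p.id

Result:
id | name   | sales
---+--------+------
1  | Atwood | 29762
2  | Austen | 27280
3  | Borges | 65497
4  | Austen | 63284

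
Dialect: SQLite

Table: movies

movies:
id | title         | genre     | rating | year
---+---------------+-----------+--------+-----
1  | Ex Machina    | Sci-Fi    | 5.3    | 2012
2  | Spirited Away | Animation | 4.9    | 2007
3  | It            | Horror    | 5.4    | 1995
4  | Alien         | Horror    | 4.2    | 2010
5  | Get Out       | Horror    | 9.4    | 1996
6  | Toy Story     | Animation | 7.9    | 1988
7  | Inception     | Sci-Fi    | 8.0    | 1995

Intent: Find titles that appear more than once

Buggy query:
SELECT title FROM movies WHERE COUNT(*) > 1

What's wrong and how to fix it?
Bug: WHERE can't reference COUNT(*); aggregates are computed after WHERE

Fix: GROUP BY title, then filter groups with HAVING COUNT(*) > 1

Corrected query:
SELECT title FROM movies GROUP BY title HAVING COUNT(*) > 1

Result:
(no rows)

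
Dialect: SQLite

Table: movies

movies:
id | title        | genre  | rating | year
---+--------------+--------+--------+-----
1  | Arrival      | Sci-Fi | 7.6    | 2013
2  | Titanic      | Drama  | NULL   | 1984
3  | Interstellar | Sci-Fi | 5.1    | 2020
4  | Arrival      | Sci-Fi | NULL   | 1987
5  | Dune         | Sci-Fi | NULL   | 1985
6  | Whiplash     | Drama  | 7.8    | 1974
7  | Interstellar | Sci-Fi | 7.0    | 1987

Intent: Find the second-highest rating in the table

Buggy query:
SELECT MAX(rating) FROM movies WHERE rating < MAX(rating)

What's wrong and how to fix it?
Bug: The inner MAX is an aggregate inside WHERE, which is not allowed

Fix: Compute the overall MAX in a subquery, then take MAX of rows below it

Corrected query:
SELECT MAX(rating) FROM movies WHERE rating < (SELECT MAX(rating) FROM movies)

Result:
MAX(rating)
-----------
7.6        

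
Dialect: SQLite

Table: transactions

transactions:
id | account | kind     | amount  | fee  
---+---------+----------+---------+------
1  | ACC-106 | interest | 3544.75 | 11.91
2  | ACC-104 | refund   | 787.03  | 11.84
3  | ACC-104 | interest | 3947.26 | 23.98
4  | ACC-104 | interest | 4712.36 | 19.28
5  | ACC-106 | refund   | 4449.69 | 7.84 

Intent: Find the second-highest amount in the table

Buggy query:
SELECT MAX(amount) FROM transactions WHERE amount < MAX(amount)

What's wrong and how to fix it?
Bug: The inner MAX is an aggregate inside WHERE, which is not allowed

Fix: Put the inner MAX in a scalar subquery

Corrected query:
SELECT MAX(amount) FROM transactions WHERE amount < (SELECT MAX(amount) FROM transactions)

Result:
MAX(amount)
-----------
4449.69    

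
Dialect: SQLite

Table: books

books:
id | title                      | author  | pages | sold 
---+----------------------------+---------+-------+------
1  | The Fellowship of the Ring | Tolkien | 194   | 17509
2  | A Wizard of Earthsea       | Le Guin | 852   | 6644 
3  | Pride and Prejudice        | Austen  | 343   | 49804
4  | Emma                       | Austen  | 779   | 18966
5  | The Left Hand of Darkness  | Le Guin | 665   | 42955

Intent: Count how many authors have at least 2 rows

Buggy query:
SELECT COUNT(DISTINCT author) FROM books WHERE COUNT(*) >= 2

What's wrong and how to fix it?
Bug: WHERE filters individual rows, not groups, so a group-level COUNT is invalid there

Fix: Group first with HAVING COUNT(*) >= 2, then COUNT the resulting groups

Corrected query:
SELECT COUNT(*) FROM (SELECT author FROM books GROUP BY author HAVING COUNT(*) >= 2)

Result:
COUNT(*)
--------
2       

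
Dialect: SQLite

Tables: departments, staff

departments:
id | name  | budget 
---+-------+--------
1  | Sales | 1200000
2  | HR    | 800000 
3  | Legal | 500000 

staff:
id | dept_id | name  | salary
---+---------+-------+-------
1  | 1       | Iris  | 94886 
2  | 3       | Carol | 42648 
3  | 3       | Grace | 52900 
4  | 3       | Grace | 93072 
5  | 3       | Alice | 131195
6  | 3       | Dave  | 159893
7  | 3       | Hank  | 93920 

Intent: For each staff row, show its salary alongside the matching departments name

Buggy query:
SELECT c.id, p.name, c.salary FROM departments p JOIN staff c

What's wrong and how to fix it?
Bug: Missing join condition: each staff row is matched to all departments rows instead of just its own

Fix: Specify the join condition linking the foreign key to the parent id

Corrected query:
SELECT c.id, p.name, c.salary FROM departments p JOIN staff c ON c.dept_id = p.id

Result:
id | name  | salary
---+-------+-------
1  | Sales | 94886 
2  | Legal | 42648 
3  | Legal | 52900 
4  | Legal | 93072 
5  | Legal | 131195
6  | Legal | 159893
7  | Legal | 93920 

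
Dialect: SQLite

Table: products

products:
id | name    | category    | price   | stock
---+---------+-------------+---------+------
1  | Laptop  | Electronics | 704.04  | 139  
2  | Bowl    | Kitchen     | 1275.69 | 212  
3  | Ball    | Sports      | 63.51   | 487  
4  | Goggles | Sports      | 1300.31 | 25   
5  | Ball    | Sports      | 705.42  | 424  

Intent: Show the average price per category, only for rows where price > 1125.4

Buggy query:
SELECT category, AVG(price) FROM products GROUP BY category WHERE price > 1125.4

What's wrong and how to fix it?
Bug: Row-level WHERE must come before GROUP BY in the clause order

Fix: Move the WHERE clause before GROUP BY

Corrected query:
SELECT category, AVG(price) FROM products WHERE price > 1125.4 GROUP BY category

Result:
category | AVG(price)
---------+-----------
Kitchen  | 1275.69   
Sports   | 1300.31   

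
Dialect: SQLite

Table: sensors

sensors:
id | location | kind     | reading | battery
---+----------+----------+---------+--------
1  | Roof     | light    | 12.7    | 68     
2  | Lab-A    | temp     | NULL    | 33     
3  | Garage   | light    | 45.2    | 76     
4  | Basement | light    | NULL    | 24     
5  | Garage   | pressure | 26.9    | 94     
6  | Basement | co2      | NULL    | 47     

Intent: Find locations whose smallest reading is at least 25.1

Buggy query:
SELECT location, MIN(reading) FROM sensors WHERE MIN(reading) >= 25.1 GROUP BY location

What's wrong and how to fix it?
Bug: MIN() in WHERE is a misuse of aggregate

Fix: Use HAVING for the per-group MIN condition

Corrected query:
SELECT location, MIN(reading) FROM sensors GROUP BY location HAVING MIN(reading) >= 25.1

Result:
location | MIN(reading)
---------+-------------
Garage   | 26.9        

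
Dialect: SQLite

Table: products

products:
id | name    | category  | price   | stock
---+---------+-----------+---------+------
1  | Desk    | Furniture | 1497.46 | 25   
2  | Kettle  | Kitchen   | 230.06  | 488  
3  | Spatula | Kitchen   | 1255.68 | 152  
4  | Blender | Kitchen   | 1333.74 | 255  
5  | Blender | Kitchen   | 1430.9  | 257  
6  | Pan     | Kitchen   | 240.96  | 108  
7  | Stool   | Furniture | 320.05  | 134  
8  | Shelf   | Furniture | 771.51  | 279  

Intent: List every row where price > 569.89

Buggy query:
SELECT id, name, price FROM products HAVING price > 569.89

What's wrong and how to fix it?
Bug: HAVING filters the output of aggregation, but this query has no GROUP BY and no aggregate functions, so SQLite rejects it (HAVING clause on a non-aggregate query); the condition here is per row

Fix: Replace HAVING with WHERE since the condition applies to individual rows

Corrected query:
SELECT id, name, price FROM products WHERE price > 569.89

Result:
id | name    | price  
---+---------+--------
1  | Desk    | 1497.46
3  | Spatula | 1255.68
4  | Blender | 1333.74
5  | Blender | 1430.9 
8  | Shelf   | 771.51 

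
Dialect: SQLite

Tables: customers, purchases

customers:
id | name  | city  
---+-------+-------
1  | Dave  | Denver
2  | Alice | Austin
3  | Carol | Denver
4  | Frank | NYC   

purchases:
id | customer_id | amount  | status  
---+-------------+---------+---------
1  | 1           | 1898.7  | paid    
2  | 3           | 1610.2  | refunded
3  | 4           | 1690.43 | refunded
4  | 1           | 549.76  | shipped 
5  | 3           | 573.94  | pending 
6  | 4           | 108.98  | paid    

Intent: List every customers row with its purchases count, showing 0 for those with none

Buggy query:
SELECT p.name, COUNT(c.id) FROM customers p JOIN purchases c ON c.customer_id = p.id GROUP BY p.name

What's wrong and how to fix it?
Bug: An inner join excludes parents with zero children

Fix: Switch to LEFT JOIN to retain unmatched parent rows

Corrected query:
SELECT p.name, COUNT(c.id) FROM customers p LEFT JOIN purchases c ON c.customer_id = p.id GROUP BY p.name

Result:
name  | COUNT(c.id)
------+------------
Alice | 0          
Carol | 2          
Dave  | 2          
Frank | 2          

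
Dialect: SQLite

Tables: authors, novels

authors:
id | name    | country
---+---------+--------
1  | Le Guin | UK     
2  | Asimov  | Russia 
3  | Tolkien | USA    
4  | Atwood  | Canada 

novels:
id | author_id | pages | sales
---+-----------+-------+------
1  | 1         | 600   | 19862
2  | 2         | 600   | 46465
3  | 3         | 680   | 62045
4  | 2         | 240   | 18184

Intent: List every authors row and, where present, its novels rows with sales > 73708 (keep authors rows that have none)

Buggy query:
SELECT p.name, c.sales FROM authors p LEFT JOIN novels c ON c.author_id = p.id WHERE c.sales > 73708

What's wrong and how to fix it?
Bug: A WHERE condition on the right-hand table after LEFT JOIN drops unmatched parents

Fix: Put 'c.sales > 73708' in the JOIN's ON clause instead of WHERE

Corrected query:
SELECT p.name, c.sales FROM authors p LEFT JOIN novels c ON c.author_id = p.id AND c.sales > 73708

Result:
name    | sales
--------+------
Le Guin | NULL 
Asimov  | NULL 
Tolkien | NULL 
Atwood  | NULL 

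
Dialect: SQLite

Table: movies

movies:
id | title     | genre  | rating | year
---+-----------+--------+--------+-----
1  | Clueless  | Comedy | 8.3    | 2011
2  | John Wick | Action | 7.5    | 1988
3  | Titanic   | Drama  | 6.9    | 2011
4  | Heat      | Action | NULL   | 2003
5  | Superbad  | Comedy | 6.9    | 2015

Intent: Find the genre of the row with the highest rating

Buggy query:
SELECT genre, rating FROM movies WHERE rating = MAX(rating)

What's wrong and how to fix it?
Bug: WHERE is evaluated per row; an aggregate over the whole table isn't defined there

Fix: Use a subquery: WHERE rating = (SELECT MAX(rating) FROM movies)

Corrected query:
SELECT genre, rating FROM movies WHERE rating = (SELECT MAX(rating) FROM movies)

Result:
genre  | rating
-------+-------
Comedy | 8.3   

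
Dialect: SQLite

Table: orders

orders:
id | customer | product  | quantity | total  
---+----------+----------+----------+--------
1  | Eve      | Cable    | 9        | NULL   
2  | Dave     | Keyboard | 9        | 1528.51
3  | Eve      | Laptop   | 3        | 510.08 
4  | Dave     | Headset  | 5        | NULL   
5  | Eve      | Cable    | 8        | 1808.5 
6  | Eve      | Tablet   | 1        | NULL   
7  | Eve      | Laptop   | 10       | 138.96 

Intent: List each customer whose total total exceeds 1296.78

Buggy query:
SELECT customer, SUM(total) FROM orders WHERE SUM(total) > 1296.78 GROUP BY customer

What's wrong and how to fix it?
Bug: WHERE runs before GROUP BY, so aggregates aren't available there

Fix: Use HAVING (which filters groups after aggregation) instead of WHERE

Corrected query:
SELECT customer, SUM(total) FROM orders GROUP BY customer HAVING SUM(total) > 1296.78

Result:
customer | SUM(total)
---------+-----------
Dave     | 1528.51   
Eve      | 2457.54   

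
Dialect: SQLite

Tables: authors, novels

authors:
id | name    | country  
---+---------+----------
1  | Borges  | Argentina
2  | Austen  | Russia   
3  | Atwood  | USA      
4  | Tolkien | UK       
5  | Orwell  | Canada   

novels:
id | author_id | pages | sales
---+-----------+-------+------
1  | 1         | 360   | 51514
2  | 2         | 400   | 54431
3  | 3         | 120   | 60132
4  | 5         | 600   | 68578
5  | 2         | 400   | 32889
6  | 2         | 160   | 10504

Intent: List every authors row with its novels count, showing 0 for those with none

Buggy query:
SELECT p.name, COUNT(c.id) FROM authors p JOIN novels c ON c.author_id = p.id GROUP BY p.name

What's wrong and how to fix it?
Bug: An inner join excludes parents with zero children

Fix: Switch to LEFT JOIN to retain unmatched parent rows

Corrected query:
SELECT p.name, COUNT(c.id) FROM authors p LEFT JOIN novels c ON c.author_id = p.id GROUP BY p.name

Result:
name    | COUNT(c.id)
--------+------------
Atwood  | 1          
Austen  | 3          
Borges  | 1          
Orwell  | 1          
Tolkien | 0          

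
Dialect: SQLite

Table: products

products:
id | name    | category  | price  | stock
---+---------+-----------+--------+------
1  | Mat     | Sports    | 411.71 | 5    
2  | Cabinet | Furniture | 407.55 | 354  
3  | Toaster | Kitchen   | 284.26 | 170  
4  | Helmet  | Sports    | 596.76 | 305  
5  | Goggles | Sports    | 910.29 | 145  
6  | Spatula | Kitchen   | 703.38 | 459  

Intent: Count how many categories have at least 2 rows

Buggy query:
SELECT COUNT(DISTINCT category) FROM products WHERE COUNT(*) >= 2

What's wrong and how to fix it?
Bug: COUNT(*) cannot appear in WHERE; the per-group count doesn't exist yet

Fix: Group first with HAVING COUNT(*) >= 2, then COUNT the resulting groups

Corrected query:
SELECT COUNT(*) FROM (SELECT category FROM products GROUP BY category HAVING COUNT(*) >= 2)

Result:
COUNT(*)
--------
2       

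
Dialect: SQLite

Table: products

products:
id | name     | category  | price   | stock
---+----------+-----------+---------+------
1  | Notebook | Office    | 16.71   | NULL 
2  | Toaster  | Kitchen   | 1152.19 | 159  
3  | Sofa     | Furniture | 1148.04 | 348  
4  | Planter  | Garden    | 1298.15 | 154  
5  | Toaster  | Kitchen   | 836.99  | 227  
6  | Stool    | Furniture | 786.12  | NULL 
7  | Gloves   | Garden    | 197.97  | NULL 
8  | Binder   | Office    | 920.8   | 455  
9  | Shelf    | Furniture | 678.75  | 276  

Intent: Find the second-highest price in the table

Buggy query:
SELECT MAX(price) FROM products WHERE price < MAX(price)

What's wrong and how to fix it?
Bug: MAX(price) on the right of the comparison is an aggregate-in-WHERE error

Fix: Put the inner MAX in a scalar subquery

Corrected query:
SELECT MAX(price) FROM products WHERE price < (SELECT MAX(price) FROM products)

Result:
MAX(price)
----------
1152.19   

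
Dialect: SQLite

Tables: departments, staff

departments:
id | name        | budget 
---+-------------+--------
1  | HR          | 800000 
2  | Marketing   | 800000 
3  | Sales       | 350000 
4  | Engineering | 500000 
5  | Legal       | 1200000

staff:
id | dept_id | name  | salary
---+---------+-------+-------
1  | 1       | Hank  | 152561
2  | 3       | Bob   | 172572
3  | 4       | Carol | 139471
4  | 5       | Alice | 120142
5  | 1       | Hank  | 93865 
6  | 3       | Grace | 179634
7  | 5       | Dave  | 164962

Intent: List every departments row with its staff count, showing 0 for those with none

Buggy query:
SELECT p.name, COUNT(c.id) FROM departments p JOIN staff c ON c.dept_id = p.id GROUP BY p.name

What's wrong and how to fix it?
Bug: INNER JOIN drops departments rows that have no matching staff rows

Fix: Switch to LEFT JOIN to retain unmatched parent rows

Corrected query:
SELECT p.name, COUNT(c.id) FROM departments p LEFT JOIN staff c ON c.dept_id = p.id GROUP BY p.name

Result:
name        | COUNT(c.id)
------------+------------
Engineering | 1          
HR          | 2          
Legal       | 2          
Marketing   | 0          
Sales       | 2          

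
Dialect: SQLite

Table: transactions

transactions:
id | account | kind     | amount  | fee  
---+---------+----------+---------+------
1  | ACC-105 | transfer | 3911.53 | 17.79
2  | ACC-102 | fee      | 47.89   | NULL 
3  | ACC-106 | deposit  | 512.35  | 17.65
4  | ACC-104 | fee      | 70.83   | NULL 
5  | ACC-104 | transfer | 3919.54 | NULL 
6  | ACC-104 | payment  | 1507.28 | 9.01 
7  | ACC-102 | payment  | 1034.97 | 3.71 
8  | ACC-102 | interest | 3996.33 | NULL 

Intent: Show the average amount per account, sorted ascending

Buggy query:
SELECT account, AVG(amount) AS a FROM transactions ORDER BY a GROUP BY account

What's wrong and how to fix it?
Bug: ORDER BY appears before GROUP BY; SQL clause order requires GROUP BY first

Fix: Move ORDER BY to the end, after GROUP BY

Corrected query:
SELECT account, AVG(amount) AS a FROM transactions GROUP BY account ORDER BY a

Result:
account | a          
--------+------------
ACC-106 | 512.35     
ACC-102 | 1693.063333
ACC-104 | 1832.55    
ACC-105 | 3911.53    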